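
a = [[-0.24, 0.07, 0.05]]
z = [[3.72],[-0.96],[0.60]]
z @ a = [[-0.89, 0.26, 0.19], [0.23, -0.07, -0.05], [-0.14, 0.04, 0.03]]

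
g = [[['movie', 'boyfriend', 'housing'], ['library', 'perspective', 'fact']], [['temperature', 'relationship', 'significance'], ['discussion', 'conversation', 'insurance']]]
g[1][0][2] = 'significance'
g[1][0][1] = 'relationship'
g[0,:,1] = ['boyfriend', 'perspective']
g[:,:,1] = [['boyfriend', 'perspective'], ['relationship', 'conversation']]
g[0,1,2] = 'fact'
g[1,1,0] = 'discussion'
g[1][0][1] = 'relationship'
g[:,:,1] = [['boyfriend', 'perspective'], ['relationship', 'conversation']]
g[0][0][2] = 'housing'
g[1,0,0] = 'temperature'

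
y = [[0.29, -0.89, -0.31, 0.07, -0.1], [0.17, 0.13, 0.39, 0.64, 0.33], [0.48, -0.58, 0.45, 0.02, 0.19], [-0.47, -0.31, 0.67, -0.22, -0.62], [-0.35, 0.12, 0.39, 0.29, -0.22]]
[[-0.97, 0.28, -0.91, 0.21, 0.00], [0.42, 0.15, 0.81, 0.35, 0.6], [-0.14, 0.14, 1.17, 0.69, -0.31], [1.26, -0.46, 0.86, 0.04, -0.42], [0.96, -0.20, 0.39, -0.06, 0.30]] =y @ [[-0.07, -0.2, 0.78, 0.11, -0.36], [0.79, -0.36, 0.43, -0.47, 0.07], [1.25, -0.26, 2.19, 0.53, -0.33], [0.35, 0.13, -0.56, -0.06, 1.14], [-1.15, 0.74, 0.37, 0.68, 0.15]]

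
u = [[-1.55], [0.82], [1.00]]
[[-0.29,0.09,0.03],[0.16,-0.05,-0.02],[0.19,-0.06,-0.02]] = u@[[0.19, -0.06, -0.02]]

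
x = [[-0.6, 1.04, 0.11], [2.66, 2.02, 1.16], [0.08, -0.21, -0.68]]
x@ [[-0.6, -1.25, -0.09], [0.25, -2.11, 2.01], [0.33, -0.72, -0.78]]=[[0.66, -1.52, 2.06], [-0.71, -8.42, 2.92], [-0.32, 0.83, 0.1]]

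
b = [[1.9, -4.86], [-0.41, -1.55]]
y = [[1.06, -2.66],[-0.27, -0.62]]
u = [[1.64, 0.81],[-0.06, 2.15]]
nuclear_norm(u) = 3.89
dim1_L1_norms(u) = [2.45, 2.21]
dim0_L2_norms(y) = [1.09, 2.73]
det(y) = -1.38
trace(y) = 0.44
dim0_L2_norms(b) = [1.94, 5.1]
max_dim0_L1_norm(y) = 3.28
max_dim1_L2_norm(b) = 5.22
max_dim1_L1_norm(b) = 6.76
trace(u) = 3.79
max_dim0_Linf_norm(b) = 4.86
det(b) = -4.94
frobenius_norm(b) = 5.46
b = y @ u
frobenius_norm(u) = 2.82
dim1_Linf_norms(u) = [1.64, 2.15]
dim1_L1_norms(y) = [3.72, 0.89]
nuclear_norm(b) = 6.30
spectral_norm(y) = 2.90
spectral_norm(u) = 2.40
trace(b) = 0.35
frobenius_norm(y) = 2.94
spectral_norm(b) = 5.38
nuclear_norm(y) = 3.38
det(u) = 3.57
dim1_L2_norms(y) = [2.86, 0.68]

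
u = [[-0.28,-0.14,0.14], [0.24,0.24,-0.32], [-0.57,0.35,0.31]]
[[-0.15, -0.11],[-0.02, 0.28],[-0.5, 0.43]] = u @ [[0.99, -0.29], [-0.31, 1.03], [0.57, -0.32]]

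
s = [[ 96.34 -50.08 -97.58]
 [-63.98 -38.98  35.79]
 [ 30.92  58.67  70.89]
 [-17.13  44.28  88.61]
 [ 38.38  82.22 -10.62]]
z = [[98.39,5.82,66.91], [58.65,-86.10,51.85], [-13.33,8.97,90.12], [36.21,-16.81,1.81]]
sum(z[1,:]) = 24.400000000000006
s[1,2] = 35.79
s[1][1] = -38.98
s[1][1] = -38.98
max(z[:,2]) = 90.12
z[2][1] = 8.97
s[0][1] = -50.08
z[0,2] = 66.91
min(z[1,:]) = -86.1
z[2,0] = -13.33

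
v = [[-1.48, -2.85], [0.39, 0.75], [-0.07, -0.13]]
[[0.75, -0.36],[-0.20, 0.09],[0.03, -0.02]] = v @ [[-0.14,0.07], [-0.19,0.09]]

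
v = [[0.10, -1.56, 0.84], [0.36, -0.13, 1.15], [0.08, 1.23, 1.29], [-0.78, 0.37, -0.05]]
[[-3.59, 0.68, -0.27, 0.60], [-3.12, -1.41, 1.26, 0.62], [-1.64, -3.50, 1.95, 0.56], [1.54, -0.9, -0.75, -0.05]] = v @ [[-1.34, 0.66, 1.23, -0.02], [1.04, -1.24, 0.68, -0.1], [-2.18, -1.57, 0.79, 0.53]]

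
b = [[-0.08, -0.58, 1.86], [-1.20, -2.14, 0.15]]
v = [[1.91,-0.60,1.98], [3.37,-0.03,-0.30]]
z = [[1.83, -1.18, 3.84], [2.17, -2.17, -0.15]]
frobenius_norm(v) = 4.40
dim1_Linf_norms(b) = [1.86, 2.14]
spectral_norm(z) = 4.72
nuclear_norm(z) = 7.30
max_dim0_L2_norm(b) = 2.22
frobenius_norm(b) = 3.14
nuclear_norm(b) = 4.34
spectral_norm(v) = 3.98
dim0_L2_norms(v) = [3.87, 0.6, 2.0]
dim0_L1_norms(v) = [5.28, 0.63, 2.28]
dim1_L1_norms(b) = [2.52, 3.49]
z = v + b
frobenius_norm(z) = 5.38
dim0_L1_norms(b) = [1.28, 2.72, 2.01]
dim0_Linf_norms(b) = [1.2, 2.14, 1.86]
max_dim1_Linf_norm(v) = 3.37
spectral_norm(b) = 2.62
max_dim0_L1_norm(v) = 5.28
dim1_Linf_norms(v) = [1.98, 3.37]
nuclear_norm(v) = 5.87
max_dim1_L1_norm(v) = 4.49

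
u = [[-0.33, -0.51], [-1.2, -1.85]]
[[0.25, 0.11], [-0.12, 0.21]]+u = [[-0.08, -0.40], [-1.32, -1.64]]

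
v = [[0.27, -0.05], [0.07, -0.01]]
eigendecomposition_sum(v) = [[0.27, -0.05], [0.07, -0.01]] + [[-0.00, 0.0], [-0.00, 0.00]]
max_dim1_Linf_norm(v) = 0.27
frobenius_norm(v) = 0.28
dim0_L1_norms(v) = [0.34, 0.06]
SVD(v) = [[-0.97, -0.25], [-0.25, 0.97]] @ diag([0.2835348991089455, 0.0028215221565815376]) @ [[-0.98, 0.18],[0.18, 0.98]]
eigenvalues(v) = [0.26, 0.0]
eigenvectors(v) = [[0.97, 0.18],[0.25, 0.98]]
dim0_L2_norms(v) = [0.28, 0.05]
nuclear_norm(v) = 0.29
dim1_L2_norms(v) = [0.27, 0.07]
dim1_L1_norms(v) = [0.32, 0.08]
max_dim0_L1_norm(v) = 0.34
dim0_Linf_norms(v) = [0.27, 0.05]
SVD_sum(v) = [[0.27, -0.05],[0.07, -0.01]] + [[-0.0, -0.00], [0.0, 0.00]]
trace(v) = 0.26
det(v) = 0.00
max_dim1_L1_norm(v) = 0.32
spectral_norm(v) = 0.28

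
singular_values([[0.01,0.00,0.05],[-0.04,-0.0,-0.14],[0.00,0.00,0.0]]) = [0.15, 0.0, 0.0]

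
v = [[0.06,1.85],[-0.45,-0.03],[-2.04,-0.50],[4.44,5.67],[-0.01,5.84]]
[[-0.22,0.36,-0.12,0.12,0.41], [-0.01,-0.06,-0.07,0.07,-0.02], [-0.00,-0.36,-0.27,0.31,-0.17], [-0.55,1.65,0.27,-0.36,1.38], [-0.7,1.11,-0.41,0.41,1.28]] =v @ [[0.03, 0.13, 0.15, -0.17, 0.03], [-0.12, 0.19, -0.07, 0.07, 0.22]]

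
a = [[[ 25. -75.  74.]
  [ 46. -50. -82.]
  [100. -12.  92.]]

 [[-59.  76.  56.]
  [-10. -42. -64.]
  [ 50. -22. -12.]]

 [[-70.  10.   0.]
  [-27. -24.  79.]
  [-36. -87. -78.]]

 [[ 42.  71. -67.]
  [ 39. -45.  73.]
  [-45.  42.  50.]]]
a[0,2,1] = -12.0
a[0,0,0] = 25.0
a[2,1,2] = 79.0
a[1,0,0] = -59.0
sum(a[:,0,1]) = 82.0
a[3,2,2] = 50.0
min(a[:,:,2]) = -82.0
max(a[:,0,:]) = 76.0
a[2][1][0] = -27.0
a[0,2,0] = 100.0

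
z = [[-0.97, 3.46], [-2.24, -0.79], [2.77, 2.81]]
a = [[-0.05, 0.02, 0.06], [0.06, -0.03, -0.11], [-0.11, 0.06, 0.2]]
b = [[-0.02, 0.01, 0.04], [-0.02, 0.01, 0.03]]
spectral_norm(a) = 0.28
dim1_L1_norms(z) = [4.43, 3.03, 5.58]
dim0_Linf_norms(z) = [2.77, 3.46]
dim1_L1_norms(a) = [0.13, 0.2, 0.37]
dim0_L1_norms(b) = [0.04, 0.02, 0.07]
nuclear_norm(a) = 0.30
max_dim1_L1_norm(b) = 0.07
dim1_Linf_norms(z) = [3.46, 2.24, 2.81]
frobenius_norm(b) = 0.06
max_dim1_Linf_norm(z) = 3.46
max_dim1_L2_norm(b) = 0.05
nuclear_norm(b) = 0.06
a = z @ b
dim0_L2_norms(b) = [0.03, 0.01, 0.05]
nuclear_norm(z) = 8.07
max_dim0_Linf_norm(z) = 3.46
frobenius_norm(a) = 0.28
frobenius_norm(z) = 5.84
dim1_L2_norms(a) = [0.08, 0.13, 0.24]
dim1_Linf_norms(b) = [0.04, 0.03]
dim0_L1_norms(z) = [5.98, 7.06]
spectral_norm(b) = 0.06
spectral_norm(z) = 4.91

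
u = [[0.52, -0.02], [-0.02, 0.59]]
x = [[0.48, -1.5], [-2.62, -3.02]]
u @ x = [[0.3, -0.72], [-1.56, -1.75]]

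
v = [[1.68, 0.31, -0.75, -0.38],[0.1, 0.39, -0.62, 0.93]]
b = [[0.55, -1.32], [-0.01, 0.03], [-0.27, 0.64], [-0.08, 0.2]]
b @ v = [[0.79, -0.34, 0.41, -1.44], [-0.01, 0.01, -0.01, 0.03], [-0.39, 0.17, -0.19, 0.70], [-0.11, 0.05, -0.06, 0.22]]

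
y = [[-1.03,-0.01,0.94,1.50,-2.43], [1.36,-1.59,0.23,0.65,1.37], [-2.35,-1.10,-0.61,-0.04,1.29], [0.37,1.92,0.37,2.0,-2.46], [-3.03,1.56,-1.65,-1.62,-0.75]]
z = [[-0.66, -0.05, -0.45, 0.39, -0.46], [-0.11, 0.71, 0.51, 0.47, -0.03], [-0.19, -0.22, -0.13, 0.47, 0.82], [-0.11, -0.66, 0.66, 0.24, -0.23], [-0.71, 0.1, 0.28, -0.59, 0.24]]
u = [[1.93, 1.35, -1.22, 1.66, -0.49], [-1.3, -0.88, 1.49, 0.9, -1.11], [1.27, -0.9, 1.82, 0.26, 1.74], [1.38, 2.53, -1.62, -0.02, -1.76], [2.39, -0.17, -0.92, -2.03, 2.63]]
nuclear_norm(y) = 13.91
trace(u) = 5.48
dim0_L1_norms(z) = [1.78, 1.74, 2.03, 2.16, 1.78]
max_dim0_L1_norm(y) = 8.3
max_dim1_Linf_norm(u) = 2.63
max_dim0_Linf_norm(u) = 2.63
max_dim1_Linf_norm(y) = 3.03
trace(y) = -1.98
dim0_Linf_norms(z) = [0.71, 0.71, 0.66, 0.59, 0.82]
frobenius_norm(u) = 7.57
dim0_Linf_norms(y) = [3.03, 1.92, 1.65, 2.0, 2.46]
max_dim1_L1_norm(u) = 8.14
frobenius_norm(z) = 2.23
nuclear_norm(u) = 13.92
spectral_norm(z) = 1.01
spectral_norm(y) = 5.08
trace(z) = 0.40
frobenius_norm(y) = 7.56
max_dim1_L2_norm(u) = 4.2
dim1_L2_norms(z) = [1.0, 1.0, 1.0, 1.0, 1.0]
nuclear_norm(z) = 4.99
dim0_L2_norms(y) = [4.21, 3.14, 2.04, 3.05, 4.01]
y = u @ z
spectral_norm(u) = 5.07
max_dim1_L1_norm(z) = 2.01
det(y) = 23.94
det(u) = 24.23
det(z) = 0.99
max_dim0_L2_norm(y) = 4.21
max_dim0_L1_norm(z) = 2.16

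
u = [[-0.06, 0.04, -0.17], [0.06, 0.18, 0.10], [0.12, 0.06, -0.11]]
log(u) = [[-1.25,0.57,-2.85], [-0.38,-1.79,0.95], [1.72,0.08,-2.2]]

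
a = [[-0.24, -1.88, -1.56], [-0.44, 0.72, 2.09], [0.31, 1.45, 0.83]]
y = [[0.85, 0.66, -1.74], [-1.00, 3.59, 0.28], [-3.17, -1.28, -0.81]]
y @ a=[[-1.03,  -3.65,  -1.39], [-1.25,  4.87,  9.3], [1.07,  3.86,  1.6]]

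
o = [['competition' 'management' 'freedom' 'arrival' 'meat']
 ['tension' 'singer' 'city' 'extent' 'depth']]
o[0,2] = 'freedom'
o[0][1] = 'management'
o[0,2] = 'freedom'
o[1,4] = 'depth'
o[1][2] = 'city'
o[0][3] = 'arrival'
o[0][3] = 'arrival'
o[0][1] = 'management'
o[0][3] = 'arrival'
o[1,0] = 'tension'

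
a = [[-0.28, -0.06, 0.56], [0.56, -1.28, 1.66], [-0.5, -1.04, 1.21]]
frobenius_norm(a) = 2.81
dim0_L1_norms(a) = [1.34, 2.38, 3.43]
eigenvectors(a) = [[0.32+0.00j, (0.31-0.1j), (0.31+0.1j)], [-0.87+0.00j, 0.69+0.00j, 0.69-0.00j], [-0.38+0.00j, (0.51+0.4j), (0.51-0.4j)]]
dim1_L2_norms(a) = [0.63, 2.17, 1.67]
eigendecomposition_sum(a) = [[-0.32+0.00j,(0.2-0j),(-0.08-0j)], [0.85-0.00j,-0.55+0.00j,0.22+0.00j], [0.37-0.00j,(-0.24+0j),0.10+0.00j]] + [[0.02+0.27j, -0.13+0.16j, 0.32-0.13j], [(-0.15+0.55j), (-0.36+0.22j), 0.72-0.04j], [-0.43+0.33j, (-0.4-0.05j), 0.56+0.40j]] + [[0.02-0.27j, (-0.13-0.16j), 0.32+0.13j], [(-0.15-0.55j), (-0.36-0.22j), (0.72+0.04j)], [-0.43-0.33j, -0.40+0.05j, 0.56-0.40j]]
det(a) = -0.64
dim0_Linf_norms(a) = [0.56, 1.28, 1.66]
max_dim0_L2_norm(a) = 2.13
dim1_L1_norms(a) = [0.9, 3.5, 2.75]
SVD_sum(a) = [[0.02, -0.29, 0.37], [0.08, -1.29, 1.68], [0.06, -0.96, 1.25]] + [[-0.32, 0.01, 0.02], [0.48, -0.02, -0.04], [-0.55, 0.02, 0.04]] + [[0.02,  0.21,  0.16], [0.00,  0.03,  0.02], [-0.01,  -0.10,  -0.08]]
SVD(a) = [[0.18, -0.40, -0.90], [0.79, 0.60, -0.11], [0.59, -0.69, 0.42]] @ diag([2.6780698267274206, 0.7974752815355135, 0.3014551019837259]) @ [[0.04, -0.61, 0.79], [1.00, -0.04, -0.07], [-0.07, -0.79, -0.61]]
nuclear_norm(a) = 3.78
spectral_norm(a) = 2.68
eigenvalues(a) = [(-0.77+0j), (0.21+0.89j), (0.21-0.89j)]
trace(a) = -0.35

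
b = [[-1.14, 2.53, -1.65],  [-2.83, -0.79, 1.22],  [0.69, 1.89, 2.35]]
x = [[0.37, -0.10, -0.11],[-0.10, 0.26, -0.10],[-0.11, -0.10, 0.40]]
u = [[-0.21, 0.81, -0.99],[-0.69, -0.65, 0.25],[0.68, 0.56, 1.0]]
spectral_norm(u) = 1.55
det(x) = 0.03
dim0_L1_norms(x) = [0.58, 0.46, 0.61]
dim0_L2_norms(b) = [3.13, 3.26, 3.12]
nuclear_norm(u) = 3.30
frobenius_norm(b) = 5.49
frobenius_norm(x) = 0.65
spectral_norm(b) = 3.35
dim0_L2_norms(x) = [0.4, 0.3, 0.43]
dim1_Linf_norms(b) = [2.53, 2.83, 2.35]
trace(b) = 0.42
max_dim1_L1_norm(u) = 2.24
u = x @ b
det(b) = 31.63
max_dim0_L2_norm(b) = 3.26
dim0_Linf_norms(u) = [0.69, 0.81, 1.0]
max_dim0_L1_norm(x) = 0.61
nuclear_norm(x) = 1.03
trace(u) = 0.14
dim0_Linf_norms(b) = [2.83, 2.53, 2.35]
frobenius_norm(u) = 2.10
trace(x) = 1.03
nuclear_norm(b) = 9.50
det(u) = 0.81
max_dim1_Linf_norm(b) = 2.83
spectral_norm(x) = 0.50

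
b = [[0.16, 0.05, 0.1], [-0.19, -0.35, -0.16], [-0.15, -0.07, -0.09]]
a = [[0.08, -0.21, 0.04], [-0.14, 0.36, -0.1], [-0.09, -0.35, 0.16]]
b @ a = [[-0.0, -0.05, 0.02], [0.05, -0.03, 0.0], [0.01, 0.04, -0.01]]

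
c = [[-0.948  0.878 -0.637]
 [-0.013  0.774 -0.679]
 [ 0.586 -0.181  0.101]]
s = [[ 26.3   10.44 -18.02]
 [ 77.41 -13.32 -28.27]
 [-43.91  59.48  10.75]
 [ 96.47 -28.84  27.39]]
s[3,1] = -28.84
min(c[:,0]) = -0.948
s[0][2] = -18.02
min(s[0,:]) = -18.02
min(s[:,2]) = -28.27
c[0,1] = 0.878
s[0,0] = 26.3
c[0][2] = -0.637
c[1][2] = -0.679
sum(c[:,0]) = -0.375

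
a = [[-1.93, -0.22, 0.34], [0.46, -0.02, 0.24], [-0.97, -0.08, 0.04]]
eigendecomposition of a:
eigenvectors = [[0.83,0.20,-0.07],  [-0.30,-0.87,0.97],  [0.46,0.44,0.22]]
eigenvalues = [-1.66, -0.25, 0.0]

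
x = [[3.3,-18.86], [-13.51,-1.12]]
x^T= [[3.30, -13.51], [-18.86, -1.12]]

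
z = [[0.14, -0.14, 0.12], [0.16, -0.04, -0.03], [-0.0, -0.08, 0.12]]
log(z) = [[-0.78, -1.69, -0.20], [3.12, -4.55, -2.73], [1.39, -1.73, -3.52]]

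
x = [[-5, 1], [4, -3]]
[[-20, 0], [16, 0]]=x @ [[4, 0], [0, 0]]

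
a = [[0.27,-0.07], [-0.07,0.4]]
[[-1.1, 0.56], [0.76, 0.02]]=a @ [[-3.76,2.18], [1.24,0.42]]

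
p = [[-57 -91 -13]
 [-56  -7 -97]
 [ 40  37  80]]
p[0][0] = -57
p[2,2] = 80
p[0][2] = -13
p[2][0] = 40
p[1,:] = [-56, -7, -97]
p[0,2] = -13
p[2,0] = 40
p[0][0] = -57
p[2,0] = 40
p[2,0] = 40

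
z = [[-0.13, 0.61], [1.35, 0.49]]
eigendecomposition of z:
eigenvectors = [[-0.68, -0.43], [0.73, -0.9]]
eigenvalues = [-0.78, 1.14]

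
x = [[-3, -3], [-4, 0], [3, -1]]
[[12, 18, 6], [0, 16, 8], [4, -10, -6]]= x @ [[0, -4, -2], [-4, -2, 0]]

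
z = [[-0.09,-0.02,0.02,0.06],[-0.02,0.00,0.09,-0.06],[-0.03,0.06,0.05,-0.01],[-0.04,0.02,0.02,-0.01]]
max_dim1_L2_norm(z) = 0.11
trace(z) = -0.05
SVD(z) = [[-0.36, 0.89, 0.23, -0.17], [-0.69, -0.44, 0.57, -0.07], [-0.53, -0.09, -0.76, -0.36], [-0.33, 0.09, -0.22, 0.91]] @ diag([0.13422744050537144, 0.112317462235942, 0.057128383558107766, 0.017439314329767655]) @ [[0.56, -0.23, -0.76, 0.21], [-0.64, -0.19, -0.22, 0.71], [-0.01, -0.95, 0.23, -0.19], [-0.52, -0.01, -0.56, -0.64]]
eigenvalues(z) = [(-0.08+0j), (-0.03+0.03j), (-0.03-0.03j), (0.09+0j)]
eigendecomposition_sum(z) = [[(-0.05+0j), (-0.05+0j), 0.04-0.00j, 0.01-0.00j], [(-0.03+0j), (-0.03+0j), 0.02-0.00j, 0.01-0.00j], [-0j, 0.00-0.00j, -0.00+0.00j, -0.00+0.00j], [(-0.02+0j), (-0.02+0j), 0.02-0.00j, -0j]] + [[-0.02-0.01j, 0.01-0.01j, (-0.01+0j), (0.03+0.03j)], [0.01-0.00j, -0.00+0.01j, (0.01-0j), -0.02-0.00j], [(-0.01-0.01j), (0.01-0.01j), (-0.01-0j), 0.01+0.02j], [-0.01-0.02j, 0.01-0.00j, -0.01-0.01j, -0.00+0.04j]] + [[(-0.02+0.01j), 0.01+0.01j, -0.01-0.00j, (0.03-0.03j)],  [(0.01+0j), -0.00-0.01j, (0.01+0j), -0.02+0.00j],  [-0.01+0.01j, (0.01+0.01j), -0.01+0.00j, 0.01-0.02j],  [-0.01+0.02j, 0.01+0.00j, -0.01+0.01j, (-0-0.04j)]] + [[(-0+0j), 0.01+0.00j, (0.01+0j), -0.00-0.00j], [-0.01+0.00j, 0.03+0.00j, (0.05+0j), -0.03-0.00j], [-0.01+0.00j, 0.04+0.00j, 0.07+0.00j, (-0.04-0j)], [(-0+0j), 0.01+0.00j, (0.02+0j), (-0.01-0j)]]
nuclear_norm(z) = 0.32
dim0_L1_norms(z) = [0.18, 0.1, 0.18, 0.14]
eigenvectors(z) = [[0.81+0.00j,  0.64+0.00j,  (0.64-0j),  -0.10+0.00j],  [(0.49+0j),  (-0.25+0.17j),  (-0.25-0.17j),  -0.59+0.00j],  [-0.01+0.00j,  0.43+0.10j,  0.43-0.10j,  (-0.77+0j)],  [0.34+0.00j,  0.40+0.39j,  (0.4-0.39j),  (-0.23+0j)]]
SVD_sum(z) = [[-0.03, 0.01, 0.04, -0.01], [-0.05, 0.02, 0.07, -0.02], [-0.04, 0.02, 0.05, -0.01], [-0.03, 0.01, 0.03, -0.01]] + [[-0.06,-0.02,-0.02,0.07],[0.03,0.01,0.01,-0.04],[0.01,0.00,0.0,-0.01],[-0.01,-0.00,-0.0,0.01]] + [[-0.00,-0.01,0.00,-0.00], [-0.00,-0.03,0.01,-0.01], [0.0,0.04,-0.01,0.01], [0.00,0.01,-0.00,0.00]] + [[0.0, 0.00, 0.0, 0.00], [0.0, 0.00, 0.0, 0.00], [0.00, 0.0, 0.00, 0.00], [-0.01, -0.0, -0.01, -0.01]]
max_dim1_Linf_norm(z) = 0.09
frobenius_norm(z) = 0.18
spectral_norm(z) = 0.13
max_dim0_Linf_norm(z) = 0.09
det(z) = -0.00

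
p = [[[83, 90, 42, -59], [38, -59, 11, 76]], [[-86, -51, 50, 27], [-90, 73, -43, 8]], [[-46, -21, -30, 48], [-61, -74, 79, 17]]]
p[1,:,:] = [[-86, -51, 50, 27], [-90, 73, -43, 8]]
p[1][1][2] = -43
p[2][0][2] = -30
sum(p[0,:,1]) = 31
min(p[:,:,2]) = -43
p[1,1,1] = 73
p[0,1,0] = 38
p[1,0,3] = 27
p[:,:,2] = [[42, 11], [50, -43], [-30, 79]]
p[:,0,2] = [42, 50, -30]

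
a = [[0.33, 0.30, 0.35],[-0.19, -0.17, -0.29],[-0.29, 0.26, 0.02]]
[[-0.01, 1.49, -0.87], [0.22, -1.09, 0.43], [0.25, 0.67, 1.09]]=a @ [[0.69,-0.22,-3.63], [1.90,2.13,0.09], [-2.32,2.65,0.86]]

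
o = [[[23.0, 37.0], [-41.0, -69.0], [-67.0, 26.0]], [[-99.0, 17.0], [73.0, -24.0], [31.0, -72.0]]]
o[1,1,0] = 73.0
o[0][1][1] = -69.0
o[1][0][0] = -99.0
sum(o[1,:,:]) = -74.0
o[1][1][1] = -24.0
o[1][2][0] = 31.0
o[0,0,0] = 23.0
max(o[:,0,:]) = 37.0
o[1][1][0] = 73.0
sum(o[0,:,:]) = -91.0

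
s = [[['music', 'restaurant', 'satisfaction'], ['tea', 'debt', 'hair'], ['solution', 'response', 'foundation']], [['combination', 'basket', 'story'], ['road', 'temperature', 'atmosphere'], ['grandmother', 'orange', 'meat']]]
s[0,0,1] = 'restaurant'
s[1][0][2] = 'story'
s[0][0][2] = 'satisfaction'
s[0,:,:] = [['music', 'restaurant', 'satisfaction'], ['tea', 'debt', 'hair'], ['solution', 'response', 'foundation']]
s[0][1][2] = 'hair'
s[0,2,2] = 'foundation'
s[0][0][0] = 'music'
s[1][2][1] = 'orange'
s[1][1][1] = 'temperature'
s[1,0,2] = 'story'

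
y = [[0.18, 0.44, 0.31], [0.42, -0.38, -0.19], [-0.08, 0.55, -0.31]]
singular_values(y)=[0.82, 0.48, 0.42]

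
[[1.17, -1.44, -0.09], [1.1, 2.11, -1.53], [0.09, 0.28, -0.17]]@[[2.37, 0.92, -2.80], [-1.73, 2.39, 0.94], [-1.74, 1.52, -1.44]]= [[5.42, -2.50, -4.50],[1.62, 3.73, 1.11],[0.02, 0.49, 0.26]]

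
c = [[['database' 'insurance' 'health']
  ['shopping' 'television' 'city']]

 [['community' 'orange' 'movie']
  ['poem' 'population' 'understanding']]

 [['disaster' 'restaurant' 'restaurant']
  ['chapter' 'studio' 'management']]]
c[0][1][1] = 'television'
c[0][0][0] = 'database'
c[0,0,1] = 'insurance'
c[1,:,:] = [['community', 'orange', 'movie'], ['poem', 'population', 'understanding']]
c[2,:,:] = [['disaster', 'restaurant', 'restaurant'], ['chapter', 'studio', 'management']]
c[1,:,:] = [['community', 'orange', 'movie'], ['poem', 'population', 'understanding']]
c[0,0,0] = 'database'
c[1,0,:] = ['community', 'orange', 'movie']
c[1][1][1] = 'population'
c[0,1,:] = ['shopping', 'television', 'city']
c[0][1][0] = 'shopping'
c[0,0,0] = 'database'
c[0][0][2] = 'health'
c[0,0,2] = 'health'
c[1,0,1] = 'orange'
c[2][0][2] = 'restaurant'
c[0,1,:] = ['shopping', 'television', 'city']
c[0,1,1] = 'television'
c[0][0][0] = 'database'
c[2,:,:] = [['disaster', 'restaurant', 'restaurant'], ['chapter', 'studio', 'management']]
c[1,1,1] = 'population'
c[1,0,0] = 'community'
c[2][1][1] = 'studio'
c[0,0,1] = 'insurance'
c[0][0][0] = 'database'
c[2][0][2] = 'restaurant'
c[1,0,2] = 'movie'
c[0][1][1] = 'television'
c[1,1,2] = 'understanding'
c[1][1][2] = 'understanding'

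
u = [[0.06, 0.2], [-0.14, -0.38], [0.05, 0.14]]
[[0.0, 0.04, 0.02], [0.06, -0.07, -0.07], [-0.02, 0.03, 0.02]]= u @ [[-2.61, -0.59, 0.96], [0.8, 0.4, -0.17]]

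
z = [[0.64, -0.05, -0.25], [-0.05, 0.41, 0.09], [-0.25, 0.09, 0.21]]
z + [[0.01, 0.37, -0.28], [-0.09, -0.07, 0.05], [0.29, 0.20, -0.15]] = [[0.65, 0.32, -0.53],[-0.14, 0.34, 0.14],[0.04, 0.29, 0.06]]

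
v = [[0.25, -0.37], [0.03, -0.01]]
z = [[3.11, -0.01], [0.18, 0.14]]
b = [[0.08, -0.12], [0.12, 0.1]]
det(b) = 0.02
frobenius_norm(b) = 0.21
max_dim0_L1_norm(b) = 0.22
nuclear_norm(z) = 3.26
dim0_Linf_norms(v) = [0.25, 0.37]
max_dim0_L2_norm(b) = 0.16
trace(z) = 3.25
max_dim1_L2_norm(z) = 3.11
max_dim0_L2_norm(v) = 0.37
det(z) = 0.44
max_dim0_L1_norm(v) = 0.38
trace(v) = 0.24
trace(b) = 0.18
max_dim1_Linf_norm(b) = 0.12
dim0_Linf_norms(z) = [3.11, 0.14]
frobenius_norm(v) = 0.45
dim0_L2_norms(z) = [3.12, 0.14]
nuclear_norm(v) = 0.47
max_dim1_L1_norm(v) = 0.62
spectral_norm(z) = 3.12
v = z @ b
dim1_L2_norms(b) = [0.14, 0.16]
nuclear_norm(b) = 0.30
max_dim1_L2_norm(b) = 0.16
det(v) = 0.01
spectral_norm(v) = 0.45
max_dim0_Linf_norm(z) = 3.11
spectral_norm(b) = 0.16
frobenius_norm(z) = 3.12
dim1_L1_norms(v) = [0.62, 0.04]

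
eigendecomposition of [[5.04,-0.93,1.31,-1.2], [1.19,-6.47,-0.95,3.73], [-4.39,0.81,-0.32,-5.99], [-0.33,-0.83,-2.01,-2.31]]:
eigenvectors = [[-0.43-0.41j, (-0.43+0.41j), 0.08-0.00j, (0.08+0j)], [-0.19+0.01j, (-0.19-0.01j), 0.83+0.00j, 0.83-0.00j], [0.76+0.00j, (0.76-0j), (0.14+0.37j), (0.14-0.37j)], [-0.19+0.08j, -0.19-0.08j, (0.23+0.3j), 0.23-0.30j]]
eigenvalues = [(3.45+1.75j), (3.45-1.75j), (-5.48+0.91j), (-5.48-0.91j)]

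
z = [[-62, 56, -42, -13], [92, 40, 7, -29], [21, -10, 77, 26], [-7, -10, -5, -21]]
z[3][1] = -10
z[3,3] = -21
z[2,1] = -10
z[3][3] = -21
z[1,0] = 92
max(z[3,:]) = -5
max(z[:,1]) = 56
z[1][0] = 92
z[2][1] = -10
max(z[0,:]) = 56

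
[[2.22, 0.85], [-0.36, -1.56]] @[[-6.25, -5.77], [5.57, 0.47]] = [[-9.14, -12.41], [-6.44, 1.34]]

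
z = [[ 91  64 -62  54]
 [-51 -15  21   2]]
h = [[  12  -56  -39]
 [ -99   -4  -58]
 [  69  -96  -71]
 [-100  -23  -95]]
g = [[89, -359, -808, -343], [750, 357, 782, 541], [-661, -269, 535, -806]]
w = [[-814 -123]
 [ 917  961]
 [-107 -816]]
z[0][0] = 91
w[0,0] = -814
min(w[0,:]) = -814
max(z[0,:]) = 91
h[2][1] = -96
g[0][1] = -359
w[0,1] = -123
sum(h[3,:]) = -218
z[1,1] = -15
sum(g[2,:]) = -1201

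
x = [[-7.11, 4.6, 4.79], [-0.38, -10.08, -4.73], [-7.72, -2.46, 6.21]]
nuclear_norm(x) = 27.18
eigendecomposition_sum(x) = [[-0.90-0.00j, -0.51+0.00j, 1.43+0.00j], [(1.06+0j), (0.6+0j), -1.67-0.00j], [-3.28-0.00j, (-1.86+0j), 5.18+0.00j]] + [[(-3.1+6.47j),(2.56+9.38j),(1.68+1.25j)], [-0.72-5.19j,(-5.34-4.68j),-1.53-0.08j], [-2.22+2.23j,-0.30+4.25j,(0.52+0.76j)]] + [[(-3.1-6.47j), (2.56-9.38j), 1.68-1.25j],[(-0.72+5.19j), (-5.34+4.68j), -1.53+0.08j],[(-2.22-2.23j), (-0.3-4.25j), (0.52-0.76j)]]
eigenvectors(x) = [[(-0.25+0j),-0.76+0.00j,-0.76-0.00j],[0.30+0.00j,0.46-0.31j,(0.46+0.31j)],[(-0.92+0j),(-0.32-0.11j),-0.32+0.11j]]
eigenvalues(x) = [(4.88+0j), (-7.93+2.55j), (-7.93-2.55j)]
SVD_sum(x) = [[-5.56, 4.98, 5.93],[4.66, -4.17, -4.97],[-4.13, 3.70, 4.41]] + [[-0.63, -0.86, 0.13], [-4.53, -6.17, 0.93], [-4.26, -5.80, 0.88]] + [[-0.92, 0.48, -1.27], [-0.50, 0.26, -0.69], [0.67, -0.35, 0.93]]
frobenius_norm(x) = 17.97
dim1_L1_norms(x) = [16.5, 15.19, 16.39]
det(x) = 338.35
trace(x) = -10.98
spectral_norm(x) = 14.31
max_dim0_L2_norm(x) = 11.35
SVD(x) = [[-0.67,-0.1,-0.74], [0.56,-0.72,-0.40], [-0.49,-0.68,0.54]] @ diag([14.308178701115414, 10.645938284340062, 2.2212654733214485]) @ [[0.58, -0.52, -0.62], [0.59, 0.8, -0.12], [0.56, -0.3, 0.77]]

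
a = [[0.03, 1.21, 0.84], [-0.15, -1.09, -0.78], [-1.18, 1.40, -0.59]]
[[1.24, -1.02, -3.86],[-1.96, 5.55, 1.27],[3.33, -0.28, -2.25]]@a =[[4.74, -2.79, 4.11], [-2.39, -6.64, -6.72], [2.80, 1.18, 4.34]]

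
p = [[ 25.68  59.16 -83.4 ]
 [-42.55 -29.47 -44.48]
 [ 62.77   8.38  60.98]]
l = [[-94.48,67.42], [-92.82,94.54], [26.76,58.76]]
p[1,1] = -29.47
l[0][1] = 67.42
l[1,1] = 94.54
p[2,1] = 8.38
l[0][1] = 67.42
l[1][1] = 94.54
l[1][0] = -92.82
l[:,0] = [-94.48, -92.82, 26.76]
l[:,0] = [-94.48, -92.82, 26.76]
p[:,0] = [25.68, -42.55, 62.77]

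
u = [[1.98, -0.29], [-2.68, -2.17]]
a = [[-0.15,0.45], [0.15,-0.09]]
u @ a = [[-0.34, 0.92], [0.08, -1.01]]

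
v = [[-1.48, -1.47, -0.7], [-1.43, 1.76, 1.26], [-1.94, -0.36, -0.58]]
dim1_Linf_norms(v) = [1.48, 1.76, 1.94]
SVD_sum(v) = [[-1.74, -1.03, -0.7], [0.08, 0.05, 0.03], [-1.58, -0.93, -0.64]] + [[0.26, -0.31, -0.20],[-1.51, 1.77, 1.14],[-0.37, 0.43, 0.28]] + [[-0.0, -0.13, 0.2], [-0.0, -0.06, 0.09], [0.0, 0.14, -0.22]]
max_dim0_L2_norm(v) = 2.83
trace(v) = -0.30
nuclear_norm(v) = 5.97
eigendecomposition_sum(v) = [[0.47, -0.74, -0.41], [-1.19, 1.88, 1.04], [-0.16, 0.25, 0.14]] + [[-1.98, -0.74, -0.26], [0.01, 0.0, 0.0], [-2.26, -0.85, -0.30]] + [[0.03,0.01,-0.03], [-0.25,-0.13,0.21], [0.48,0.24,-0.42]]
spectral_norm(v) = 2.89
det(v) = 2.90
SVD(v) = [[-0.74, 0.17, -0.65], [0.03, -0.96, -0.28], [-0.67, -0.23, 0.7]] @ diag([2.890571231623368, 2.7032793901778525, 0.3713199342225223]) @ [[0.81, 0.48, 0.33],[0.58, -0.68, -0.44],[0.01, 0.55, -0.84]]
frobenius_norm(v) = 3.98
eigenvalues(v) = [2.49, -2.28, -0.51]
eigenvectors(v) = [[-0.36, 0.66, 0.05], [0.92, -0.00, -0.46], [0.12, 0.75, 0.89]]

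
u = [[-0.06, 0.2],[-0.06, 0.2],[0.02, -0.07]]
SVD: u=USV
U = [[-0.69, -0.17], [-0.69, -0.17], [0.24, -0.97]]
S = [0.3, 0.0]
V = [[0.29, -0.96],[0.96, 0.29]]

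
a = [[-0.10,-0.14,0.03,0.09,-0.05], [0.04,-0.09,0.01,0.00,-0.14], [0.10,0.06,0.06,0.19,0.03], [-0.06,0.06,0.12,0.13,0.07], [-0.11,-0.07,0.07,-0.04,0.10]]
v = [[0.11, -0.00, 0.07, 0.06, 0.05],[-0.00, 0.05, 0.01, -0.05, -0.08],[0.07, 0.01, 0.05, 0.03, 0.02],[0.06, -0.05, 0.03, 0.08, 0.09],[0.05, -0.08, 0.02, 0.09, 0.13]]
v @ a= [[-0.01, -0.01, 0.02, 0.03, 0.01], [0.01, -0.0, -0.01, -0.0, -0.02], [-0.01, -0.01, 0.01, 0.02, 0.00], [-0.02, -0.0, 0.02, 0.02, 0.02], [-0.03, -0.00, 0.02, 0.01, 0.03]]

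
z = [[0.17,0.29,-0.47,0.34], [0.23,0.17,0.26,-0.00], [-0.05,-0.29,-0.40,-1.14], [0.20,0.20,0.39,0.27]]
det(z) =-0.000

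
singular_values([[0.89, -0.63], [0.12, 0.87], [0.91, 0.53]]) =[1.28, 1.2]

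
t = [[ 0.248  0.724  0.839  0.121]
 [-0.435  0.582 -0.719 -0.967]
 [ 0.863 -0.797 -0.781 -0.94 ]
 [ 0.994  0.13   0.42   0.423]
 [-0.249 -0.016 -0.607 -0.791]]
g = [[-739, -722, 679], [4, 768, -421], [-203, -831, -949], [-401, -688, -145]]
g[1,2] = -421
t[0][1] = 0.724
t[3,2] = 0.42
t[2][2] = -0.781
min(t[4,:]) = -0.791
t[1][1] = 0.582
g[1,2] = -421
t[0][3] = 0.121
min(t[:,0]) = -0.435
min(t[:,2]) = -0.781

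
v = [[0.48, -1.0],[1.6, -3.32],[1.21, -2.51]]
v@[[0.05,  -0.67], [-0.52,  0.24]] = [[0.54, -0.56], [1.81, -1.87], [1.37, -1.41]]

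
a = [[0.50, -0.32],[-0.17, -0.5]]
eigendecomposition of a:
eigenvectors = [[0.99, 0.29], [-0.16, 0.96]]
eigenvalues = [0.55, -0.55]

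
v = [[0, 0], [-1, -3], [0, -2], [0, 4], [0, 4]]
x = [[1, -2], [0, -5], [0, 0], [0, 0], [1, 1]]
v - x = [[-1, 2], [-1, 2], [0, -2], [0, 4], [-1, 3]]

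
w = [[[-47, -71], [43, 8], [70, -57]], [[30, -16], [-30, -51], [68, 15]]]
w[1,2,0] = 68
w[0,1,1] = 8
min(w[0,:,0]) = -47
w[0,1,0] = 43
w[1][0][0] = 30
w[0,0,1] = -71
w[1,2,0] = 68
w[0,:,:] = [[-47, -71], [43, 8], [70, -57]]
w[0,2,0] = 70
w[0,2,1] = -57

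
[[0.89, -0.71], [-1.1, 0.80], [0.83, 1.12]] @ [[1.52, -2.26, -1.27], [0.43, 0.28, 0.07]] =[[1.05,-2.21,-1.18], [-1.33,2.71,1.45], [1.74,-1.56,-0.98]]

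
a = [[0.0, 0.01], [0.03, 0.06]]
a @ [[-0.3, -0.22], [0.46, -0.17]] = [[0.00, -0.0], [0.02, -0.02]]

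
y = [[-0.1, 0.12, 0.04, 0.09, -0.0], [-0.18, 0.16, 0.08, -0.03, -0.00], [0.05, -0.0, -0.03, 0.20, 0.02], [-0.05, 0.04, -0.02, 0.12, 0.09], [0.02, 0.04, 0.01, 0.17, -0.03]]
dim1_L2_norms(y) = [0.18, 0.26, 0.21, 0.16, 0.18]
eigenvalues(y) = [(0.15+0j), (-0.05+0j), (0.01+0.02j), (0.01-0.02j), 0j]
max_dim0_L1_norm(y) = 0.61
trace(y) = 0.12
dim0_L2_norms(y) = [0.22, 0.21, 0.1, 0.3, 0.1]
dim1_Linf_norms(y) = [0.12, 0.18, 0.2, 0.12, 0.17]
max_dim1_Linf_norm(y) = 0.2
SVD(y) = [[-0.54,  -0.19,  0.16,  0.76,  -0.26], [-0.46,  -0.70,  0.06,  -0.39,  0.38], [-0.38,  0.57,  0.01,  0.12,  0.72], [-0.42,  0.15,  -0.82,  -0.2,  -0.3], [-0.42,  0.35,  0.55,  -0.47,  -0.43]] @ diag([0.321807055199846, 0.29712313829867326, 0.10112612543659666, 0.0056072507742051724, 0.0003541243957108862]) @ [[0.41, -0.53, -0.13, -0.72, -0.1], [0.58, -0.39, -0.27, 0.66, 0.05], [0.25, 0.17, 0.33, 0.08, -0.89], [0.02, 0.42, -0.87, -0.11, -0.24], [0.66, 0.6, 0.22, -0.17, 0.37]]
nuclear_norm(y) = 0.73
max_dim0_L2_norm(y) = 0.3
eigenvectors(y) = [[(0.2+0j),0.50+0.00j,(0.56-0.17j),(0.56+0.17j),(-0.65+0j)], [(-0.17+0j),(0.25+0j),0.72+0.00j,0.72-0.00j,(-0.65+0j)], [0.67+0.00j,0.36+0.00j,-0.15-0.19j,(-0.15+0.19j),(-0.14+0j)], [0.49+0.00j,(-0.24+0j),-0.17+0.01j,-0.17-0.01j,0.17+0.00j], [0.49+0.00j,0.71+0.00j,(0.15-0.18j),0.15+0.18j,(-0.33+0j)]]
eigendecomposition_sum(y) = [[(-0.03+0j), 0.03-0.00j, 0.00+0.00j, (0.05+0j), (0.03-0j)], [0.03-0.00j, (-0.03+0j), -0.00+0.00j, -0.05-0.00j, (-0.02+0j)], [(-0.1+0j), 0.10-0.00j, 0.01+0.00j, 0.18+0.00j, (0.09-0j)], [(-0.07+0j), 0.07-0.00j, (0.01+0j), (0.13+0j), 0.07-0.00j], [(-0.07+0j), 0.07-0.00j, 0.01+0.00j, (0.13+0j), 0.07-0.00j]] + [[0.06-0.00j, (-0.02+0j), (0.02-0j), (0.02-0j), -0.08+0.00j], [(0.03-0j), (-0.01+0j), (0.01-0j), (0.01-0j), (-0.04+0j)], [(0.05-0j), (-0.02+0j), (0.01-0j), 0.01-0.00j, (-0.06+0j)], [-0.03+0.00j, 0.01-0.00j, -0.01+0.00j, (-0.01+0j), 0.04-0.00j], [(0.09-0j), (-0.03+0j), (0.03-0j), (0.02-0j), (-0.11+0j)]] + [[(-0.06+0.11j),(0.05-0.09j),(-0-0.08j),0.01+0.02j,(0.03+0j)], [(-0.11+0.11j),0.09-0.09j,(0.02-0.09j),(0.01+0.03j),(0.04+0.01j)], [(0.05+0.01j),-0.04-0.00j,(-0.03+0.01j),(0.01-0.01j),-0.00-0.01j], [(0.02-0.03j),-0.02+0.02j,(-0+0.02j),(-0-0.01j),-0.01-0.00j], [0.05j,(-0-0.04j),-0.02-0.03j,(0.01+0.01j),0.01-0.01j]] + [[(-0.06-0.11j), 0.05+0.09j, (-0+0.08j), (0.01-0.02j), 0.03-0.00j], [-0.11-0.11j, (0.09+0.09j), (0.02+0.09j), (0.01-0.03j), 0.04-0.01j], [0.05-0.01j, -0.04+0.00j, -0.03-0.01j, (0.01+0.01j), (-0+0.01j)], [0.02+0.03j, (-0.02-0.02j), (-0-0.02j), (-0+0.01j), (-0.01+0j)], [-0.05j, -0.00+0.04j, -0.02+0.03j, 0.01-0.01j, (0.01+0.01j)]] + [[(-0.01+0j), 0.02-0.00j, (0.02-0j), -0.01+0.00j, -0.01-0.00j], [-0.01+0.00j, (0.02-0j), (0.02-0j), -0.01+0.00j, -0.01-0.00j], [-0.00+0.00j, 0.00-0.00j, 0.01-0.00j, -0.00+0.00j, (-0-0j)], [-0j, -0.00+0.00j, (-0.01+0j), 0.00-0.00j, 0j], [(-0.01+0j), 0.01-0.00j, (0.01-0j), (-0+0j), -0.01-0.00j]]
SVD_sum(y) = [[-0.07, 0.09, 0.02, 0.13, 0.02], [-0.06, 0.08, 0.02, 0.11, 0.02], [-0.05, 0.07, 0.02, 0.09, 0.01], [-0.05, 0.07, 0.02, 0.10, 0.01], [-0.05, 0.07, 0.02, 0.10, 0.01]] + [[-0.03, 0.02, 0.02, -0.04, -0.0], [-0.12, 0.08, 0.06, -0.14, -0.01], [0.10, -0.07, -0.05, 0.11, 0.01], [0.03, -0.02, -0.01, 0.03, 0.0], [0.06, -0.04, -0.03, 0.07, 0.01]] + [[0.00, 0.0, 0.01, 0.0, -0.01], [0.0, 0.0, 0.0, 0.0, -0.01], [0.00, 0.0, 0.0, 0.0, -0.00], [-0.02, -0.01, -0.03, -0.01, 0.07], [0.01, 0.01, 0.02, 0.0, -0.05]] + [[0.0, 0.00, -0.00, -0.0, -0.0], [-0.00, -0.00, 0.0, 0.0, 0.00], [0.00, 0.0, -0.0, -0.0, -0.00], [-0.00, -0.0, 0.00, 0.00, 0.00], [-0.0, -0.0, 0.00, 0.0, 0.0]] + [[-0.00, -0.0, -0.0, 0.00, -0.00], [0.0, 0.0, 0.0, -0.00, 0.0], [0.0, 0.00, 0.00, -0.0, 0.0], [-0.0, -0.00, -0.0, 0.00, -0.00], [-0.0, -0.0, -0.00, 0.00, -0.00]]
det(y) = -0.00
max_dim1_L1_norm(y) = 0.45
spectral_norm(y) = 0.32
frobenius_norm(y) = 0.45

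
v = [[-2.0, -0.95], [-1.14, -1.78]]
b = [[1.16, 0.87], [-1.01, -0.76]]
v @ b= [[-1.36, -1.02], [0.48, 0.36]]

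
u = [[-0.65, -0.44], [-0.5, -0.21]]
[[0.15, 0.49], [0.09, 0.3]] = u@[[-0.11,-0.36], [-0.18,-0.58]]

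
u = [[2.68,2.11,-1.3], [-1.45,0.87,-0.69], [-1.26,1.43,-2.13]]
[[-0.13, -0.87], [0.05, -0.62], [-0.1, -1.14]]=u@[[-0.05, 0.09], [0.08, -0.39], [0.13, 0.22]]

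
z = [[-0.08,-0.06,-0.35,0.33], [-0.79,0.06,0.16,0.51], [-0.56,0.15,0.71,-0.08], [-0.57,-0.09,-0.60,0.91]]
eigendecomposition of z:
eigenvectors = [[(-0.37+0j), 0.19+0.00j, 0.46+0.02j, (0.46-0.02j)], [(0.03+0j), 0.64+0.00j, -0.01+0.50j, (-0.01-0.5j)], [0.61+0.00j, 0.26+0.00j, 0.44-0.09j, 0.44+0.09j], [(-0.7+0j), (0.7+0j), 0.58+0.00j, 0.58-0.00j]]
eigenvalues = [(1.14+0j), (0.45+0j), 0j, -0j]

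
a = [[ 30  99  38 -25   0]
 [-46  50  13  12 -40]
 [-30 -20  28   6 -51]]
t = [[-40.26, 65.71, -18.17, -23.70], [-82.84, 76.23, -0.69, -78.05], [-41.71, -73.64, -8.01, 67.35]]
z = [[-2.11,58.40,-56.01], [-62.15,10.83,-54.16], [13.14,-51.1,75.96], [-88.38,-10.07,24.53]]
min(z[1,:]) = -62.15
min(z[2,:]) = -51.1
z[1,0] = -62.15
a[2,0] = -30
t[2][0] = -41.71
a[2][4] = -51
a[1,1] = 50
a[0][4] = 0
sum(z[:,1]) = 8.060000000000002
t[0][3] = -23.7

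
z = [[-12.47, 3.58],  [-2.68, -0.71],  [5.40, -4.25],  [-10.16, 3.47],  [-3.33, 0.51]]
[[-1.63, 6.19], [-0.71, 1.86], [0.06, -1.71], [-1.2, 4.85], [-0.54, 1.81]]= z@[[0.2, -0.6], [0.24, -0.36]]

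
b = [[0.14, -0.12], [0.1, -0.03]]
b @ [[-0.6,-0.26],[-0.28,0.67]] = [[-0.05, -0.12], [-0.05, -0.05]]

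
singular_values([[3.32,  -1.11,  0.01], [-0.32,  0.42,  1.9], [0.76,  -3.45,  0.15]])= [4.36, 2.45, 1.9]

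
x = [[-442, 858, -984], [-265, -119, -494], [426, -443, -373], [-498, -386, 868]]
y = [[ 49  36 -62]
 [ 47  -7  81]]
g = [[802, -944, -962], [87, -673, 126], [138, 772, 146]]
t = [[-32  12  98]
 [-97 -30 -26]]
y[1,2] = 81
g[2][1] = 772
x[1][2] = -494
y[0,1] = 36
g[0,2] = -962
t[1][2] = -26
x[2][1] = -443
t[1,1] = -30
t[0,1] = 12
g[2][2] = 146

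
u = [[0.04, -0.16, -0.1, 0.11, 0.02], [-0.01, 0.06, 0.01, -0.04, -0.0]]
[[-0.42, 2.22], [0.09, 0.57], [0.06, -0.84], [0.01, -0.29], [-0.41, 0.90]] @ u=[[-0.04, 0.2, 0.06, -0.14, -0.01],[-0.00, 0.02, -0.0, -0.01, 0.0],[0.01, -0.06, -0.01, 0.04, 0.00],[0.00, -0.02, -0.00, 0.01, 0.0],[-0.03, 0.12, 0.05, -0.08, -0.01]]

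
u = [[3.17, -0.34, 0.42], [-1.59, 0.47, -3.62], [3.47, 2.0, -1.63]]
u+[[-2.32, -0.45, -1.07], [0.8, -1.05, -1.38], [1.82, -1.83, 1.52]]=[[0.85, -0.79, -0.65],  [-0.79, -0.58, -5.00],  [5.29, 0.17, -0.11]]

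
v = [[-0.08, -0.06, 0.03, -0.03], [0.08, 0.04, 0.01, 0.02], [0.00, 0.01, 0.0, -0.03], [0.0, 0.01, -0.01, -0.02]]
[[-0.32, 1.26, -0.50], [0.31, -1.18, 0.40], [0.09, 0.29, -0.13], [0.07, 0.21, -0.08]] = v @ [[4.87, -9.67, 2.14], [-0.29, -3.94, 3.08], [-1.23, -2.87, 0.32], [-3.02, -11.13, 5.24]]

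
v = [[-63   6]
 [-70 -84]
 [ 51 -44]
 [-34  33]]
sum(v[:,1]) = -89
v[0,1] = 6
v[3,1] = 33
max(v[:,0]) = 51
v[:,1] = [6, -84, -44, 33]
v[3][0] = -34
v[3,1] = 33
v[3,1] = 33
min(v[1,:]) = -84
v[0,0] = -63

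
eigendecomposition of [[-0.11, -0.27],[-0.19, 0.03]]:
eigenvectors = [[-0.85, 0.66], [-0.53, -0.75]]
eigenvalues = [-0.28, 0.2]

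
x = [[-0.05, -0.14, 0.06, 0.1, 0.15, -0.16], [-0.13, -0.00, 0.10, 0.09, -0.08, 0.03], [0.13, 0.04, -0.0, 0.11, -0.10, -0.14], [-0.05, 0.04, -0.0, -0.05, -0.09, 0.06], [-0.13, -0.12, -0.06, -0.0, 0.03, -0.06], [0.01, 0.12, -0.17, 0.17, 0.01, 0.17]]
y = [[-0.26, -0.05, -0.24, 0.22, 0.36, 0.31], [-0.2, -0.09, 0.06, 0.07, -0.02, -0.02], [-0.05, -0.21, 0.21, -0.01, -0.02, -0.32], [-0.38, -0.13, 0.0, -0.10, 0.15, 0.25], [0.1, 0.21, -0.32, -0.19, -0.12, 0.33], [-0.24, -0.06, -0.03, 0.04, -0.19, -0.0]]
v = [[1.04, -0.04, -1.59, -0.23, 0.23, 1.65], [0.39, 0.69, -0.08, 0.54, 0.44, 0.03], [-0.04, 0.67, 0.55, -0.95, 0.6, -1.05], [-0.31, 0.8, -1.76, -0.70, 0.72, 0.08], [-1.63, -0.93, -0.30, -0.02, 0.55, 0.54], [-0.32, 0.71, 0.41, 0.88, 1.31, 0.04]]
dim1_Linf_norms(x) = [0.16, 0.13, 0.14, 0.09, 0.13, 0.17]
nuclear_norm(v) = 10.06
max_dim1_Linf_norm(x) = 0.17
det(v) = -0.11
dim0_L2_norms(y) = [0.57, 0.35, 0.46, 0.32, 0.45, 0.61]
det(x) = 0.00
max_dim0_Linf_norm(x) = 0.17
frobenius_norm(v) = 4.80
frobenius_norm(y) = 1.15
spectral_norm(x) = 0.38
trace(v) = 2.17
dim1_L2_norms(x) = [0.29, 0.21, 0.25, 0.14, 0.2, 0.32]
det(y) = 0.00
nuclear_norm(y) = 2.21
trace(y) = -0.36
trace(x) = 0.10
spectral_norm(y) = 0.81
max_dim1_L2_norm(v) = 2.54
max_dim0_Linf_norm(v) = 1.76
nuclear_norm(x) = 1.25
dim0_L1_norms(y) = [1.23, 0.75, 0.86, 0.63, 0.86, 1.23]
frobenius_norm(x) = 0.59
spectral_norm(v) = 3.04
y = v @ x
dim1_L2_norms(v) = [2.54, 1.06, 1.77, 2.2, 2.05, 1.81]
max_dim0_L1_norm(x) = 0.62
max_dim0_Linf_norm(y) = 0.38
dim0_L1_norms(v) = [3.73, 3.84, 4.69, 3.32, 3.85, 3.39]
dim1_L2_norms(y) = [0.63, 0.24, 0.44, 0.51, 0.56, 0.32]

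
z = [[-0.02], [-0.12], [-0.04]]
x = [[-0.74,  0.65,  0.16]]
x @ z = [[-0.07]]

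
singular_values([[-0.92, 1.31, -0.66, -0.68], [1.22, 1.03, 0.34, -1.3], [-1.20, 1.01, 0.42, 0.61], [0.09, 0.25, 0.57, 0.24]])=[2.24, 2.21, 1.17, 0.0]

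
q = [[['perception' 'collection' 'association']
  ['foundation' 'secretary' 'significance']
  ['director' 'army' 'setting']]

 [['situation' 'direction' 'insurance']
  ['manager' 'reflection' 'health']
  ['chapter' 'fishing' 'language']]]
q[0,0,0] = 'perception'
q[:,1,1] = ['secretary', 'reflection']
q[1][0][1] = 'direction'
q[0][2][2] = 'setting'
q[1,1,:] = ['manager', 'reflection', 'health']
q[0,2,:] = ['director', 'army', 'setting']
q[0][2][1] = 'army'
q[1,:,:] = [['situation', 'direction', 'insurance'], ['manager', 'reflection', 'health'], ['chapter', 'fishing', 'language']]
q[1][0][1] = 'direction'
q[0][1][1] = 'secretary'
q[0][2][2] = 'setting'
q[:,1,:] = [['foundation', 'secretary', 'significance'], ['manager', 'reflection', 'health']]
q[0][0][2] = 'association'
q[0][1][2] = 'significance'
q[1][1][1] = 'reflection'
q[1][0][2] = 'insurance'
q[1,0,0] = 'situation'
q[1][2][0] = 'chapter'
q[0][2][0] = 'director'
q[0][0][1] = 'collection'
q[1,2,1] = 'fishing'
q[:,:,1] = [['collection', 'secretary', 'army'], ['direction', 'reflection', 'fishing']]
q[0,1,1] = 'secretary'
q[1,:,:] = [['situation', 'direction', 'insurance'], ['manager', 'reflection', 'health'], ['chapter', 'fishing', 'language']]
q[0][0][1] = 'collection'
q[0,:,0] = ['perception', 'foundation', 'director']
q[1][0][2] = 'insurance'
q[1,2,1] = 'fishing'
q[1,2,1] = 'fishing'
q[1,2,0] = 'chapter'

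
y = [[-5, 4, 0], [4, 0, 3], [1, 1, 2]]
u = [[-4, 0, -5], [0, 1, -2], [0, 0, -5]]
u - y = [[1, -4, -5], [-4, 1, -5], [-1, -1, -7]]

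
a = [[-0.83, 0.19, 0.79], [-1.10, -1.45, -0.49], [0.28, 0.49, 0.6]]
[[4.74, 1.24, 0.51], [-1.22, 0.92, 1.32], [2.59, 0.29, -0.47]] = a @[[-1.14,-0.44,-0.88], [0.09,-0.74,-0.16], [4.78,1.29,-0.24]]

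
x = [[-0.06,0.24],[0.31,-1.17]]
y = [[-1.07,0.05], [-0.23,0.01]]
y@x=[[0.08, -0.32], [0.02, -0.07]]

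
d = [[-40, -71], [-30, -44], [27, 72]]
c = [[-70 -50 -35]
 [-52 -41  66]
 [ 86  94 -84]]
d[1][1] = -44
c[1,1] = -41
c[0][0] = -70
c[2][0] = 86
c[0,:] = [-70, -50, -35]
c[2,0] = 86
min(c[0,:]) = -70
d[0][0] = -40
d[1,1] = -44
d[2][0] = 27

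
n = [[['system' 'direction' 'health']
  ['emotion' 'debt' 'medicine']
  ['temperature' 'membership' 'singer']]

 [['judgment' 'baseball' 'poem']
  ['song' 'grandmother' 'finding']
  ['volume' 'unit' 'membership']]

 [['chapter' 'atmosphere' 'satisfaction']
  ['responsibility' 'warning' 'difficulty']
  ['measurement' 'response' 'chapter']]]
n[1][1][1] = 'grandmother'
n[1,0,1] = 'baseball'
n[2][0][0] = 'chapter'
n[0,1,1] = 'debt'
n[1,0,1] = 'baseball'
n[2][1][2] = 'difficulty'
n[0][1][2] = 'medicine'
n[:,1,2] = ['medicine', 'finding', 'difficulty']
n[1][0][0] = 'judgment'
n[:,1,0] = ['emotion', 'song', 'responsibility']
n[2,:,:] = [['chapter', 'atmosphere', 'satisfaction'], ['responsibility', 'warning', 'difficulty'], ['measurement', 'response', 'chapter']]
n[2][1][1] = 'warning'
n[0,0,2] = 'health'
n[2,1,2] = 'difficulty'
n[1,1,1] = 'grandmother'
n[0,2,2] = 'singer'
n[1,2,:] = ['volume', 'unit', 'membership']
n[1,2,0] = 'volume'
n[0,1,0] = 'emotion'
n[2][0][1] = 'atmosphere'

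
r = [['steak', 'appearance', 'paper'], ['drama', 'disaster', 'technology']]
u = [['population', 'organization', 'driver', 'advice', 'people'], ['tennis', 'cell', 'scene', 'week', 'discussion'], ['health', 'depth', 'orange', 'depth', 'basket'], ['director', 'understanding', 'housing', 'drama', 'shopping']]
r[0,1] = 'appearance'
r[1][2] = 'technology'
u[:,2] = ['driver', 'scene', 'orange', 'housing']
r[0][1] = 'appearance'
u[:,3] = ['advice', 'week', 'depth', 'drama']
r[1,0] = 'drama'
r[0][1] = 'appearance'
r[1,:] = ['drama', 'disaster', 'technology']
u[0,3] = 'advice'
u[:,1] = ['organization', 'cell', 'depth', 'understanding']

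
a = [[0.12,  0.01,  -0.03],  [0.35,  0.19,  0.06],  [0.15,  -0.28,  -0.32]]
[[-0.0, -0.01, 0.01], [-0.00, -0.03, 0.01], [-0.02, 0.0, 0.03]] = a@[[-0.01,-0.06,0.07],[-0.01,-0.04,-0.08],[0.08,-0.00,0.01]]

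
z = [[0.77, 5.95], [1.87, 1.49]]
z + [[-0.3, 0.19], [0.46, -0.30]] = [[0.47, 6.14],[2.33, 1.19]]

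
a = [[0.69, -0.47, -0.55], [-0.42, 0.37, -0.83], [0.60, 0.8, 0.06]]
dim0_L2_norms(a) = [1.01, 1.0, 1.0]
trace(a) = 1.12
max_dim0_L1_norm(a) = 1.71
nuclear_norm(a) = 3.00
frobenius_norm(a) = 1.73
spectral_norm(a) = 1.01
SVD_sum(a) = [[0.50, 0.0, 0.14], [-0.6, -0.01, -0.16], [0.58, 0.00, 0.16]] + [[-0.01, -0.36, 0.05],[0.02, 0.47, -0.07],[0.03, 0.79, -0.12]] + [[0.2, -0.12, -0.74], [0.16, -0.1, -0.6], [-0.01, 0.00, 0.02]]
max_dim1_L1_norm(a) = 1.71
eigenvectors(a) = [[(-0.82+0j), (0.02-0.41j), (0.02+0.41j)], [(0.58+0j), (-0.01-0.58j), -0.01+0.58j], [-0.03+0.00j, (-0.71+0j), (-0.71-0j)]]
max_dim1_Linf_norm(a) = 0.83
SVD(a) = [[-0.52, -0.36, 0.78], [0.61, 0.48, 0.63], [-0.6, 0.8, -0.02]] @ diag([1.006915543648316, 0.9989494195564161, 0.9967553085523626]) @ [[-0.97, -0.01, -0.26],[0.03, 0.99, -0.15],[0.26, -0.15, -0.95]]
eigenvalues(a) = [(1+0j), (0.06+1j), (0.06-1j)]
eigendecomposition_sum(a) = [[0.67-0.00j, -0.47-0.00j, 0.02+0.00j], [(-0.48+0j), (0.33+0j), (-0.02+0j)], [(0.02-0j), -0.02-0.00j, 0j]] + [[0.01+0.17j,-0.00+0.23j,(-0.29+0.01j)], [(0.03+0.24j),0.02+0.33j,(-0.41+0.03j)], [(0.29-0.03j),(0.41-0.02j),(0.03+0.5j)]] + [[0.01-0.17j,-0.00-0.23j,(-0.29-0.01j)],[0.03-0.24j,0.02-0.33j,(-0.41-0.03j)],[(0.29+0.03j),0.41+0.02j,(0.03-0.5j)]]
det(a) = 1.00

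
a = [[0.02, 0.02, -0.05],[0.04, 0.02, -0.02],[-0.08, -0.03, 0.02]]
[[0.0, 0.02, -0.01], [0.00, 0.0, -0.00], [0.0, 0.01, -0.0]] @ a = [[0.0, 0.0, -0.00], [0.0, 0.00, 0.00], [0.0, 0.0, -0.00]]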